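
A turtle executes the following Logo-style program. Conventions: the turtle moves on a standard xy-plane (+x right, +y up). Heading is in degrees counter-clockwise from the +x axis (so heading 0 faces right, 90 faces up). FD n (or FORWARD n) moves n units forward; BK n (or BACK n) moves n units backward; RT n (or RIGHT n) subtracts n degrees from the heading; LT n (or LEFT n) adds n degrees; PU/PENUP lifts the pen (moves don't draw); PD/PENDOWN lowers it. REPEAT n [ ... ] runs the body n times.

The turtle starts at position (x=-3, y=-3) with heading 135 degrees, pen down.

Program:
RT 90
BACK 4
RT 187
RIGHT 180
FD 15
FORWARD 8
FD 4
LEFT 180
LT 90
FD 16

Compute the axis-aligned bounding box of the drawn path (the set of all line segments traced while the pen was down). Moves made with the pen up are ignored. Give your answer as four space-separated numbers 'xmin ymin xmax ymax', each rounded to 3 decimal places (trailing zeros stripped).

Answer: -5.828 -5.828 25.298 10.794

Derivation:
Executing turtle program step by step:
Start: pos=(-3,-3), heading=135, pen down
RT 90: heading 135 -> 45
BK 4: (-3,-3) -> (-5.828,-5.828) [heading=45, draw]
RT 187: heading 45 -> 218
RT 180: heading 218 -> 38
FD 15: (-5.828,-5.828) -> (5.992,3.406) [heading=38, draw]
FD 8: (5.992,3.406) -> (12.296,8.332) [heading=38, draw]
FD 4: (12.296,8.332) -> (15.448,10.794) [heading=38, draw]
LT 180: heading 38 -> 218
LT 90: heading 218 -> 308
FD 16: (15.448,10.794) -> (25.298,-1.814) [heading=308, draw]
Final: pos=(25.298,-1.814), heading=308, 5 segment(s) drawn

Segment endpoints: x in {-5.828, -3, 5.992, 12.296, 15.448, 25.298}, y in {-5.828, -3, -1.814, 3.406, 8.332, 10.794}
xmin=-5.828, ymin=-5.828, xmax=25.298, ymax=10.794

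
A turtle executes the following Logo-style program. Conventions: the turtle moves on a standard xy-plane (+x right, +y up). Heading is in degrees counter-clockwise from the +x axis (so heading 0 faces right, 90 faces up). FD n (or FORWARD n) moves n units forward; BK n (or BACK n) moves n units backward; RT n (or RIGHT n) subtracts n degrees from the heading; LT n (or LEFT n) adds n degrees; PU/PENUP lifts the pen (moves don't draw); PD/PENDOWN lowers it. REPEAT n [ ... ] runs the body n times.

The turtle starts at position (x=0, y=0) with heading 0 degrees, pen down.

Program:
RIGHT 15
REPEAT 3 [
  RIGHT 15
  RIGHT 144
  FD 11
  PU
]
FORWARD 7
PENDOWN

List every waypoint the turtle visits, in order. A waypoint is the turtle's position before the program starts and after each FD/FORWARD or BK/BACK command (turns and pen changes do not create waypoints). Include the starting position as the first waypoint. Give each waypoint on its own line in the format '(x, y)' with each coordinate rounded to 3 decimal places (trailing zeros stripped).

Answer: (0, 0)
(-10.94, -1.15)
(-1.139, 3.844)
(-8.499, -4.331)
(-13.183, -9.533)

Derivation:
Executing turtle program step by step:
Start: pos=(0,0), heading=0, pen down
RT 15: heading 0 -> 345
REPEAT 3 [
  -- iteration 1/3 --
  RT 15: heading 345 -> 330
  RT 144: heading 330 -> 186
  FD 11: (0,0) -> (-10.94,-1.15) [heading=186, draw]
  PU: pen up
  -- iteration 2/3 --
  RT 15: heading 186 -> 171
  RT 144: heading 171 -> 27
  FD 11: (-10.94,-1.15) -> (-1.139,3.844) [heading=27, move]
  PU: pen up
  -- iteration 3/3 --
  RT 15: heading 27 -> 12
  RT 144: heading 12 -> 228
  FD 11: (-1.139,3.844) -> (-8.499,-4.331) [heading=228, move]
  PU: pen up
]
FD 7: (-8.499,-4.331) -> (-13.183,-9.533) [heading=228, move]
PD: pen down
Final: pos=(-13.183,-9.533), heading=228, 1 segment(s) drawn
Waypoints (5 total):
(0, 0)
(-10.94, -1.15)
(-1.139, 3.844)
(-8.499, -4.331)
(-13.183, -9.533)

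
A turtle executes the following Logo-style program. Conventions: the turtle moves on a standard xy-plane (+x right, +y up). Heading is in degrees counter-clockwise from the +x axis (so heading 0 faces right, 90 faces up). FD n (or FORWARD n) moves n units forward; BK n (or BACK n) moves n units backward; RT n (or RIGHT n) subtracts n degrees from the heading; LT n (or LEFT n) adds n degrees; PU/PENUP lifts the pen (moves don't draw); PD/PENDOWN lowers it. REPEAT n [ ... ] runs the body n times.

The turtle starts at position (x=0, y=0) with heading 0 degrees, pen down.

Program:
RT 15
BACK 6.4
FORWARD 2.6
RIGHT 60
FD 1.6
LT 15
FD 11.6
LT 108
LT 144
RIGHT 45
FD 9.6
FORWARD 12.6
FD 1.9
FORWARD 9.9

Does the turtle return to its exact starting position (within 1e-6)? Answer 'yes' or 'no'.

Answer: no

Derivation:
Executing turtle program step by step:
Start: pos=(0,0), heading=0, pen down
RT 15: heading 0 -> 345
BK 6.4: (0,0) -> (-6.182,1.656) [heading=345, draw]
FD 2.6: (-6.182,1.656) -> (-3.671,0.984) [heading=345, draw]
RT 60: heading 345 -> 285
FD 1.6: (-3.671,0.984) -> (-3.256,-0.562) [heading=285, draw]
LT 15: heading 285 -> 300
FD 11.6: (-3.256,-0.562) -> (2.544,-10.608) [heading=300, draw]
LT 108: heading 300 -> 48
LT 144: heading 48 -> 192
RT 45: heading 192 -> 147
FD 9.6: (2.544,-10.608) -> (-5.508,-5.379) [heading=147, draw]
FD 12.6: (-5.508,-5.379) -> (-16.075,1.483) [heading=147, draw]
FD 1.9: (-16.075,1.483) -> (-17.668,2.518) [heading=147, draw]
FD 9.9: (-17.668,2.518) -> (-25.971,7.91) [heading=147, draw]
Final: pos=(-25.971,7.91), heading=147, 8 segment(s) drawn

Start position: (0, 0)
Final position: (-25.971, 7.91)
Distance = 27.149; >= 1e-6 -> NOT closed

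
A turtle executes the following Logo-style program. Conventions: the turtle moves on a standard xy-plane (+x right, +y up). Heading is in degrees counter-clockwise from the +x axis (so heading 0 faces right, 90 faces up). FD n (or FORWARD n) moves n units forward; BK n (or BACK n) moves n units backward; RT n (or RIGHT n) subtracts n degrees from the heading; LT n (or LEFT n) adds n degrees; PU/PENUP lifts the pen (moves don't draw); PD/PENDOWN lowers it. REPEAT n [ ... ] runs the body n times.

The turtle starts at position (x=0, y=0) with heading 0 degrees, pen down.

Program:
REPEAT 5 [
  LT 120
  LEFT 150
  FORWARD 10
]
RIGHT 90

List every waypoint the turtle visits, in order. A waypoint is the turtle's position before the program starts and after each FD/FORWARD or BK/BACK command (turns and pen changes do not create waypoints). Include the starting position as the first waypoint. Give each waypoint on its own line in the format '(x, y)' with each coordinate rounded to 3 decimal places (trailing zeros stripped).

Executing turtle program step by step:
Start: pos=(0,0), heading=0, pen down
REPEAT 5 [
  -- iteration 1/5 --
  LT 120: heading 0 -> 120
  LT 150: heading 120 -> 270
  FD 10: (0,0) -> (0,-10) [heading=270, draw]
  -- iteration 2/5 --
  LT 120: heading 270 -> 30
  LT 150: heading 30 -> 180
  FD 10: (0,-10) -> (-10,-10) [heading=180, draw]
  -- iteration 3/5 --
  LT 120: heading 180 -> 300
  LT 150: heading 300 -> 90
  FD 10: (-10,-10) -> (-10,0) [heading=90, draw]
  -- iteration 4/5 --
  LT 120: heading 90 -> 210
  LT 150: heading 210 -> 0
  FD 10: (-10,0) -> (0,0) [heading=0, draw]
  -- iteration 5/5 --
  LT 120: heading 0 -> 120
  LT 150: heading 120 -> 270
  FD 10: (0,0) -> (0,-10) [heading=270, draw]
]
RT 90: heading 270 -> 180
Final: pos=(0,-10), heading=180, 5 segment(s) drawn
Waypoints (6 total):
(0, 0)
(0, -10)
(-10, -10)
(-10, 0)
(0, 0)
(0, -10)

Answer: (0, 0)
(0, -10)
(-10, -10)
(-10, 0)
(0, 0)
(0, -10)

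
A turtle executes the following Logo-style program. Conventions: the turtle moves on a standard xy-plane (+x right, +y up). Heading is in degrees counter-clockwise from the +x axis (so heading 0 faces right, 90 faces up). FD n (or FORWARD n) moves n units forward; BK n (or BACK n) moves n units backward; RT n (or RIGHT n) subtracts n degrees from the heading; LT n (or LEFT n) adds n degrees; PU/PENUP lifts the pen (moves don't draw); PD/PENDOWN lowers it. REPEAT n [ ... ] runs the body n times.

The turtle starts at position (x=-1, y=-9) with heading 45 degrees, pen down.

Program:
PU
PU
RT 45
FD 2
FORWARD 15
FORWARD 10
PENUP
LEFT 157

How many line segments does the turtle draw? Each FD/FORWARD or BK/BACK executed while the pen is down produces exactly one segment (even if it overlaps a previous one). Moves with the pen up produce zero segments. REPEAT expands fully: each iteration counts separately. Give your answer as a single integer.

Answer: 0

Derivation:
Executing turtle program step by step:
Start: pos=(-1,-9), heading=45, pen down
PU: pen up
PU: pen up
RT 45: heading 45 -> 0
FD 2: (-1,-9) -> (1,-9) [heading=0, move]
FD 15: (1,-9) -> (16,-9) [heading=0, move]
FD 10: (16,-9) -> (26,-9) [heading=0, move]
PU: pen up
LT 157: heading 0 -> 157
Final: pos=(26,-9), heading=157, 0 segment(s) drawn
Segments drawn: 0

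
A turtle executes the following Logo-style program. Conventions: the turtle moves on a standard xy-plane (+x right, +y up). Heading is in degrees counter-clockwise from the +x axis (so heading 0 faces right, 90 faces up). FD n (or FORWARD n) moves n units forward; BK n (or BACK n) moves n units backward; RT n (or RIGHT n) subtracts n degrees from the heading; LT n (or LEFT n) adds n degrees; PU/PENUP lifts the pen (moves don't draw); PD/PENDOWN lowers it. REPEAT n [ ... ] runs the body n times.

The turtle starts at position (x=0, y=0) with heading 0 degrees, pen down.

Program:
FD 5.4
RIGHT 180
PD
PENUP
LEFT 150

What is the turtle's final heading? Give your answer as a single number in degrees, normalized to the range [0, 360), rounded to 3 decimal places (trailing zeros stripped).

Answer: 330

Derivation:
Executing turtle program step by step:
Start: pos=(0,0), heading=0, pen down
FD 5.4: (0,0) -> (5.4,0) [heading=0, draw]
RT 180: heading 0 -> 180
PD: pen down
PU: pen up
LT 150: heading 180 -> 330
Final: pos=(5.4,0), heading=330, 1 segment(s) drawn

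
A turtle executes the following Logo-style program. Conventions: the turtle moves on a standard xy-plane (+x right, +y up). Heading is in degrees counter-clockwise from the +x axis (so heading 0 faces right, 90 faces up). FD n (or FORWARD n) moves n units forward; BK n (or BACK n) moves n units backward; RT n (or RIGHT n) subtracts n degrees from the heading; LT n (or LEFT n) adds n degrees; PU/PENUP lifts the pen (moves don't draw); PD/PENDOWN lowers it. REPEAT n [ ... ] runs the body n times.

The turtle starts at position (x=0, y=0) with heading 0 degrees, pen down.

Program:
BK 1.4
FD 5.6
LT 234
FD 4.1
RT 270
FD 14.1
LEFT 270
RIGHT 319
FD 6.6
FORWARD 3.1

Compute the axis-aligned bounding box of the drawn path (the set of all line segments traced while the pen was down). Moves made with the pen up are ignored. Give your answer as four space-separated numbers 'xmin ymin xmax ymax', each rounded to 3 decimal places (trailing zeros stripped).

Executing turtle program step by step:
Start: pos=(0,0), heading=0, pen down
BK 1.4: (0,0) -> (-1.4,0) [heading=0, draw]
FD 5.6: (-1.4,0) -> (4.2,0) [heading=0, draw]
LT 234: heading 0 -> 234
FD 4.1: (4.2,0) -> (1.79,-3.317) [heading=234, draw]
RT 270: heading 234 -> 324
FD 14.1: (1.79,-3.317) -> (13.197,-11.605) [heading=324, draw]
LT 270: heading 324 -> 234
RT 319: heading 234 -> 275
FD 6.6: (13.197,-11.605) -> (13.772,-18.18) [heading=275, draw]
FD 3.1: (13.772,-18.18) -> (14.043,-21.268) [heading=275, draw]
Final: pos=(14.043,-21.268), heading=275, 6 segment(s) drawn

Segment endpoints: x in {-1.4, 0, 1.79, 4.2, 13.197, 13.772, 14.043}, y in {-21.268, -18.18, -11.605, -3.317, 0}
xmin=-1.4, ymin=-21.268, xmax=14.043, ymax=0

Answer: -1.4 -21.268 14.043 0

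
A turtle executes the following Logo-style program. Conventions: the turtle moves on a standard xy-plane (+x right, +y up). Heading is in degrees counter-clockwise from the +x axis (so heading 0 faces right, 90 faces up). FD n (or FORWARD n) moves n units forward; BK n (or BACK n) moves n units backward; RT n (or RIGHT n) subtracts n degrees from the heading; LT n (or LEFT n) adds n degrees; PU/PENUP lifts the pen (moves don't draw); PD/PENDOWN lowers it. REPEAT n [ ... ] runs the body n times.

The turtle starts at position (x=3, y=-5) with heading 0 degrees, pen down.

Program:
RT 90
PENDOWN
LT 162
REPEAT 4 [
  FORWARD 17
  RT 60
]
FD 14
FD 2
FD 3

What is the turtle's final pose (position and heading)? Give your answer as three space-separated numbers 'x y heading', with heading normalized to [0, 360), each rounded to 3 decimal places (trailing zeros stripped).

Answer: 12.419 -18.049 192

Derivation:
Executing turtle program step by step:
Start: pos=(3,-5), heading=0, pen down
RT 90: heading 0 -> 270
PD: pen down
LT 162: heading 270 -> 72
REPEAT 4 [
  -- iteration 1/4 --
  FD 17: (3,-5) -> (8.253,11.168) [heading=72, draw]
  RT 60: heading 72 -> 12
  -- iteration 2/4 --
  FD 17: (8.253,11.168) -> (24.882,14.702) [heading=12, draw]
  RT 60: heading 12 -> 312
  -- iteration 3/4 --
  FD 17: (24.882,14.702) -> (36.257,2.069) [heading=312, draw]
  RT 60: heading 312 -> 252
  -- iteration 4/4 --
  FD 17: (36.257,2.069) -> (31.004,-14.099) [heading=252, draw]
  RT 60: heading 252 -> 192
]
FD 14: (31.004,-14.099) -> (17.31,-17.01) [heading=192, draw]
FD 2: (17.31,-17.01) -> (15.353,-17.426) [heading=192, draw]
FD 3: (15.353,-17.426) -> (12.419,-18.049) [heading=192, draw]
Final: pos=(12.419,-18.049), heading=192, 7 segment(s) drawn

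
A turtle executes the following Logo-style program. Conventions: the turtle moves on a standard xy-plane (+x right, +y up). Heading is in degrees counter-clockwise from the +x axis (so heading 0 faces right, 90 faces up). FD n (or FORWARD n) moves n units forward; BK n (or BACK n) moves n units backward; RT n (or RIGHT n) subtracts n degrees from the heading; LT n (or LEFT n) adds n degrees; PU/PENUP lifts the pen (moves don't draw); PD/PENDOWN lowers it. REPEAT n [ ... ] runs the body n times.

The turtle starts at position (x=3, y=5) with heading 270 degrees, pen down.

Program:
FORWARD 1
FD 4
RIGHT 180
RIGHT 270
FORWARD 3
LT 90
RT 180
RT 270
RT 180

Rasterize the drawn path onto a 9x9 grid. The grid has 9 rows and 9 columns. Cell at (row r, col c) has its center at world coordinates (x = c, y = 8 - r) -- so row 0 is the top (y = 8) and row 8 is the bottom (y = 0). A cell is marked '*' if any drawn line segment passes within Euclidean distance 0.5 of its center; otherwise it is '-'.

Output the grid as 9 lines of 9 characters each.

Segment 0: (3,5) -> (3,4)
Segment 1: (3,4) -> (3,0)
Segment 2: (3,0) -> (-0,-0)

Answer: ---------
---------
---------
---*-----
---*-----
---*-----
---*-----
---*-----
****-----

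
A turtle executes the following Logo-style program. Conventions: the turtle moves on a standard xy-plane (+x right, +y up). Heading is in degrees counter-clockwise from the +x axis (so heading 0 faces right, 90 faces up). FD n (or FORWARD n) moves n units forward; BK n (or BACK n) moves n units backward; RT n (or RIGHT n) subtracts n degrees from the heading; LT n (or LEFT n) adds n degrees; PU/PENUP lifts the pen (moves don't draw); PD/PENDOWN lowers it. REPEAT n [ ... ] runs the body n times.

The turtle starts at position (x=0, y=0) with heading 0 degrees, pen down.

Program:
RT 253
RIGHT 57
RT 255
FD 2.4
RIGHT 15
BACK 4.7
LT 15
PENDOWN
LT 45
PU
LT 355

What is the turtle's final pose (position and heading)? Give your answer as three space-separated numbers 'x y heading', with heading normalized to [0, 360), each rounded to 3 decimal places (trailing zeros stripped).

Answer: 1.425 -2.007 195

Derivation:
Executing turtle program step by step:
Start: pos=(0,0), heading=0, pen down
RT 253: heading 0 -> 107
RT 57: heading 107 -> 50
RT 255: heading 50 -> 155
FD 2.4: (0,0) -> (-2.175,1.014) [heading=155, draw]
RT 15: heading 155 -> 140
BK 4.7: (-2.175,1.014) -> (1.425,-2.007) [heading=140, draw]
LT 15: heading 140 -> 155
PD: pen down
LT 45: heading 155 -> 200
PU: pen up
LT 355: heading 200 -> 195
Final: pos=(1.425,-2.007), heading=195, 2 segment(s) drawn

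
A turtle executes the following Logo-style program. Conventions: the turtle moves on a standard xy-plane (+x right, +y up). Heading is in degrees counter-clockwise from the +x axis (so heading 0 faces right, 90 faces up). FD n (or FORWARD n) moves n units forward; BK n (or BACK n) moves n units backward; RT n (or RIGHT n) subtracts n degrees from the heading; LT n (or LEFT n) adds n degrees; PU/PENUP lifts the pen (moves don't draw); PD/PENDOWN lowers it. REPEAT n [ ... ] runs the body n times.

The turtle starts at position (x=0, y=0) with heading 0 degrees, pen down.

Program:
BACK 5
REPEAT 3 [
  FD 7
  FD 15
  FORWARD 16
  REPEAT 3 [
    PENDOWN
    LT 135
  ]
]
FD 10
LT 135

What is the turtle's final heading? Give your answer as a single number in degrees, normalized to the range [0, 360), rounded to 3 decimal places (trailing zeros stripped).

Answer: 270

Derivation:
Executing turtle program step by step:
Start: pos=(0,0), heading=0, pen down
BK 5: (0,0) -> (-5,0) [heading=0, draw]
REPEAT 3 [
  -- iteration 1/3 --
  FD 7: (-5,0) -> (2,0) [heading=0, draw]
  FD 15: (2,0) -> (17,0) [heading=0, draw]
  FD 16: (17,0) -> (33,0) [heading=0, draw]
  REPEAT 3 [
    -- iteration 1/3 --
    PD: pen down
    LT 135: heading 0 -> 135
    -- iteration 2/3 --
    PD: pen down
    LT 135: heading 135 -> 270
    -- iteration 3/3 --
    PD: pen down
    LT 135: heading 270 -> 45
  ]
  -- iteration 2/3 --
  FD 7: (33,0) -> (37.95,4.95) [heading=45, draw]
  FD 15: (37.95,4.95) -> (48.556,15.556) [heading=45, draw]
  FD 16: (48.556,15.556) -> (59.87,26.87) [heading=45, draw]
  REPEAT 3 [
    -- iteration 1/3 --
    PD: pen down
    LT 135: heading 45 -> 180
    -- iteration 2/3 --
    PD: pen down
    LT 135: heading 180 -> 315
    -- iteration 3/3 --
    PD: pen down
    LT 135: heading 315 -> 90
  ]
  -- iteration 3/3 --
  FD 7: (59.87,26.87) -> (59.87,33.87) [heading=90, draw]
  FD 15: (59.87,33.87) -> (59.87,48.87) [heading=90, draw]
  FD 16: (59.87,48.87) -> (59.87,64.87) [heading=90, draw]
  REPEAT 3 [
    -- iteration 1/3 --
    PD: pen down
    LT 135: heading 90 -> 225
    -- iteration 2/3 --
    PD: pen down
    LT 135: heading 225 -> 0
    -- iteration 3/3 --
    PD: pen down
    LT 135: heading 0 -> 135
  ]
]
FD 10: (59.87,64.87) -> (52.799,71.941) [heading=135, draw]
LT 135: heading 135 -> 270
Final: pos=(52.799,71.941), heading=270, 11 segment(s) drawn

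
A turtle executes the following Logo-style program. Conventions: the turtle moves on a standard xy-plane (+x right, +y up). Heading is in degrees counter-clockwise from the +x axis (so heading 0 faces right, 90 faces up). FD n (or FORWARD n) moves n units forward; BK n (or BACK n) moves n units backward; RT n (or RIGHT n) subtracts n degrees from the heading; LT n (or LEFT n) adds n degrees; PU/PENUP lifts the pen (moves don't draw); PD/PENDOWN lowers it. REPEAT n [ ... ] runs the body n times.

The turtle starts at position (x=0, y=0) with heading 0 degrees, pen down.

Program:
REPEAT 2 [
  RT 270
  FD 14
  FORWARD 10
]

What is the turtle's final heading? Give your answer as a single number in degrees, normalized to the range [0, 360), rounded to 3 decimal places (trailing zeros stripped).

Executing turtle program step by step:
Start: pos=(0,0), heading=0, pen down
REPEAT 2 [
  -- iteration 1/2 --
  RT 270: heading 0 -> 90
  FD 14: (0,0) -> (0,14) [heading=90, draw]
  FD 10: (0,14) -> (0,24) [heading=90, draw]
  -- iteration 2/2 --
  RT 270: heading 90 -> 180
  FD 14: (0,24) -> (-14,24) [heading=180, draw]
  FD 10: (-14,24) -> (-24,24) [heading=180, draw]
]
Final: pos=(-24,24), heading=180, 4 segment(s) drawn

Answer: 180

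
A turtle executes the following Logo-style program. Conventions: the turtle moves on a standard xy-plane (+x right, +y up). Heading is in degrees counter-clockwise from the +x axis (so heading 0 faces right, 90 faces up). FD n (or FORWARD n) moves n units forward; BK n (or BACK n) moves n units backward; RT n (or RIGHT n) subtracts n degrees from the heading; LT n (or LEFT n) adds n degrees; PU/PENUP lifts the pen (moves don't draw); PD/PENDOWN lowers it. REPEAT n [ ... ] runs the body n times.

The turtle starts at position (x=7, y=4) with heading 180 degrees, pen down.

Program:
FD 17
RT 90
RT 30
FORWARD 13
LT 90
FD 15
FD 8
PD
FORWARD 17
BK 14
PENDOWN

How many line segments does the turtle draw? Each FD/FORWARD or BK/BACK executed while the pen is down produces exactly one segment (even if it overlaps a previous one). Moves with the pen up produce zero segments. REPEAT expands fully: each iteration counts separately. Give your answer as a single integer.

Executing turtle program step by step:
Start: pos=(7,4), heading=180, pen down
FD 17: (7,4) -> (-10,4) [heading=180, draw]
RT 90: heading 180 -> 90
RT 30: heading 90 -> 60
FD 13: (-10,4) -> (-3.5,15.258) [heading=60, draw]
LT 90: heading 60 -> 150
FD 15: (-3.5,15.258) -> (-16.49,22.758) [heading=150, draw]
FD 8: (-16.49,22.758) -> (-23.419,26.758) [heading=150, draw]
PD: pen down
FD 17: (-23.419,26.758) -> (-38.141,35.258) [heading=150, draw]
BK 14: (-38.141,35.258) -> (-26.017,28.258) [heading=150, draw]
PD: pen down
Final: pos=(-26.017,28.258), heading=150, 6 segment(s) drawn
Segments drawn: 6

Answer: 6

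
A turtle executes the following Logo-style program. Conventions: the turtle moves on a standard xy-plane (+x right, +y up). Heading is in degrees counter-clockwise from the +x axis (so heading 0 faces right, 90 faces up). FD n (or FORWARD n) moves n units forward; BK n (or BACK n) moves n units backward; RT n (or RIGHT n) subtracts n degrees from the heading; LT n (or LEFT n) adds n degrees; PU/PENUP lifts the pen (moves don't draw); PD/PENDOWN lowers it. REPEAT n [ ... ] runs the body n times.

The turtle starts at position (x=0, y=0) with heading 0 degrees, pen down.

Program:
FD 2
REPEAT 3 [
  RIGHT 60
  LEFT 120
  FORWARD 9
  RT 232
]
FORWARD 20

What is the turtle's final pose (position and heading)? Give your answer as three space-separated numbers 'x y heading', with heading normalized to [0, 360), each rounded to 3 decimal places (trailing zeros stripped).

Executing turtle program step by step:
Start: pos=(0,0), heading=0, pen down
FD 2: (0,0) -> (2,0) [heading=0, draw]
REPEAT 3 [
  -- iteration 1/3 --
  RT 60: heading 0 -> 300
  LT 120: heading 300 -> 60
  FD 9: (2,0) -> (6.5,7.794) [heading=60, draw]
  RT 232: heading 60 -> 188
  -- iteration 2/3 --
  RT 60: heading 188 -> 128
  LT 120: heading 128 -> 248
  FD 9: (6.5,7.794) -> (3.129,-0.55) [heading=248, draw]
  RT 232: heading 248 -> 16
  -- iteration 3/3 --
  RT 60: heading 16 -> 316
  LT 120: heading 316 -> 76
  FD 9: (3.129,-0.55) -> (5.306,8.182) [heading=76, draw]
  RT 232: heading 76 -> 204
]
FD 20: (5.306,8.182) -> (-12.965,0.048) [heading=204, draw]
Final: pos=(-12.965,0.048), heading=204, 5 segment(s) drawn

Answer: -12.965 0.048 204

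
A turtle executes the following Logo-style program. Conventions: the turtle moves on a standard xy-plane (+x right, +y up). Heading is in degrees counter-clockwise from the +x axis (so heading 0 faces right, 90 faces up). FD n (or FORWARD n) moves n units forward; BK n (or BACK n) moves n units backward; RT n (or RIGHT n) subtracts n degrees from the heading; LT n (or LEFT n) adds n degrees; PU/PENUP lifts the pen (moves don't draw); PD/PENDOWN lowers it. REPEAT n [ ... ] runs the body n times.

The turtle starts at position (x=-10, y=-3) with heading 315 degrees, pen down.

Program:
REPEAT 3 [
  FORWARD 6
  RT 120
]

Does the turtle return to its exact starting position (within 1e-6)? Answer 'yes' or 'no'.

Executing turtle program step by step:
Start: pos=(-10,-3), heading=315, pen down
REPEAT 3 [
  -- iteration 1/3 --
  FD 6: (-10,-3) -> (-5.757,-7.243) [heading=315, draw]
  RT 120: heading 315 -> 195
  -- iteration 2/3 --
  FD 6: (-5.757,-7.243) -> (-11.553,-8.796) [heading=195, draw]
  RT 120: heading 195 -> 75
  -- iteration 3/3 --
  FD 6: (-11.553,-8.796) -> (-10,-3) [heading=75, draw]
  RT 120: heading 75 -> 315
]
Final: pos=(-10,-3), heading=315, 3 segment(s) drawn

Start position: (-10, -3)
Final position: (-10, -3)
Distance = 0; < 1e-6 -> CLOSED

Answer: yes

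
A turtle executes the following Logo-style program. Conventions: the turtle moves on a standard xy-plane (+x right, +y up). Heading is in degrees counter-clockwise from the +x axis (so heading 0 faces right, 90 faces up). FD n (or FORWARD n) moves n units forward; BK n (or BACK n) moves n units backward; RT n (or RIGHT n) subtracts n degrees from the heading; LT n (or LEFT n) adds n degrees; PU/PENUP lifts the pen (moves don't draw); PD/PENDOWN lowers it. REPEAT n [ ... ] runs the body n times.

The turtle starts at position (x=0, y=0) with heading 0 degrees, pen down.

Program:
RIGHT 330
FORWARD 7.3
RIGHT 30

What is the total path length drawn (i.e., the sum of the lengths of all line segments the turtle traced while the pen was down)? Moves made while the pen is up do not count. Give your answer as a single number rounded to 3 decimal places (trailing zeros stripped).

Answer: 7.3

Derivation:
Executing turtle program step by step:
Start: pos=(0,0), heading=0, pen down
RT 330: heading 0 -> 30
FD 7.3: (0,0) -> (6.322,3.65) [heading=30, draw]
RT 30: heading 30 -> 0
Final: pos=(6.322,3.65), heading=0, 1 segment(s) drawn

Segment lengths:
  seg 1: (0,0) -> (6.322,3.65), length = 7.3
Total = 7.3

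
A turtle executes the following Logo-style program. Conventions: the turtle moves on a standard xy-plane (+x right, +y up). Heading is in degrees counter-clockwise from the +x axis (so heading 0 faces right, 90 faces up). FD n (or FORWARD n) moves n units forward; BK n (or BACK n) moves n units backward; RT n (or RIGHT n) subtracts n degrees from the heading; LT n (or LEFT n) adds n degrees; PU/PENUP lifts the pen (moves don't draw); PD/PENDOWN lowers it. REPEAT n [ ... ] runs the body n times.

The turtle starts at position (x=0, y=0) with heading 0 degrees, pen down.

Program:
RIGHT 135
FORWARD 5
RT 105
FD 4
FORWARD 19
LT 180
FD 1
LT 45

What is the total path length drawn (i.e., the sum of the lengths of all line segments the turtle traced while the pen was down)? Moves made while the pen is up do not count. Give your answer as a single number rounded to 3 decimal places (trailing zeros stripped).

Answer: 29

Derivation:
Executing turtle program step by step:
Start: pos=(0,0), heading=0, pen down
RT 135: heading 0 -> 225
FD 5: (0,0) -> (-3.536,-3.536) [heading=225, draw]
RT 105: heading 225 -> 120
FD 4: (-3.536,-3.536) -> (-5.536,-0.071) [heading=120, draw]
FD 19: (-5.536,-0.071) -> (-15.036,16.383) [heading=120, draw]
LT 180: heading 120 -> 300
FD 1: (-15.036,16.383) -> (-14.536,15.517) [heading=300, draw]
LT 45: heading 300 -> 345
Final: pos=(-14.536,15.517), heading=345, 4 segment(s) drawn

Segment lengths:
  seg 1: (0,0) -> (-3.536,-3.536), length = 5
  seg 2: (-3.536,-3.536) -> (-5.536,-0.071), length = 4
  seg 3: (-5.536,-0.071) -> (-15.036,16.383), length = 19
  seg 4: (-15.036,16.383) -> (-14.536,15.517), length = 1
Total = 29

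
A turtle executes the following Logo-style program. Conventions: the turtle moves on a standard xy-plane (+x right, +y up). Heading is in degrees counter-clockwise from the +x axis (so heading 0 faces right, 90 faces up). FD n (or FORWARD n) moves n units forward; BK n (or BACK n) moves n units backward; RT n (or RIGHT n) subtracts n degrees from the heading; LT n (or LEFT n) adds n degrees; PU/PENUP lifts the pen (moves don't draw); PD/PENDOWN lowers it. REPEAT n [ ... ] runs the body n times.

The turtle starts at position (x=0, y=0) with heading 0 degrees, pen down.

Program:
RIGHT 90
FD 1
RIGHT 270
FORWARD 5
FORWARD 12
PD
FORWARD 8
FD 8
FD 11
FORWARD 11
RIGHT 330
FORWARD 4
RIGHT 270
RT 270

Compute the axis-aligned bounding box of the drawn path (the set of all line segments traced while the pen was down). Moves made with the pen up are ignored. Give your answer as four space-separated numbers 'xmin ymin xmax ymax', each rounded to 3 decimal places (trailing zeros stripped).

Executing turtle program step by step:
Start: pos=(0,0), heading=0, pen down
RT 90: heading 0 -> 270
FD 1: (0,0) -> (0,-1) [heading=270, draw]
RT 270: heading 270 -> 0
FD 5: (0,-1) -> (5,-1) [heading=0, draw]
FD 12: (5,-1) -> (17,-1) [heading=0, draw]
PD: pen down
FD 8: (17,-1) -> (25,-1) [heading=0, draw]
FD 8: (25,-1) -> (33,-1) [heading=0, draw]
FD 11: (33,-1) -> (44,-1) [heading=0, draw]
FD 11: (44,-1) -> (55,-1) [heading=0, draw]
RT 330: heading 0 -> 30
FD 4: (55,-1) -> (58.464,1) [heading=30, draw]
RT 270: heading 30 -> 120
RT 270: heading 120 -> 210
Final: pos=(58.464,1), heading=210, 8 segment(s) drawn

Segment endpoints: x in {0, 0, 5, 17, 25, 33, 44, 55, 58.464}, y in {-1, -1, -1, -1, -1, -1, -1, 0, 1}
xmin=0, ymin=-1, xmax=58.464, ymax=1

Answer: 0 -1 58.464 1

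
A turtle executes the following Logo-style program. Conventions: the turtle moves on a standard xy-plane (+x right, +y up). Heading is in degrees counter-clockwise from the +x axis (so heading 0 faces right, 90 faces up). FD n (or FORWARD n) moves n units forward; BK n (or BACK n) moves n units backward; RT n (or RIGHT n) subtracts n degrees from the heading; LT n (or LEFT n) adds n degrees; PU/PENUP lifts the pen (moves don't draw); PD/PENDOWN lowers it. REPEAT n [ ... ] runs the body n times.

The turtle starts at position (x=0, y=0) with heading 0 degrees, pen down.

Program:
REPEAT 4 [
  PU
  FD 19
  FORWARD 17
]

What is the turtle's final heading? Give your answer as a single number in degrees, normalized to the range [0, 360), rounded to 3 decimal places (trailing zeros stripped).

Answer: 0

Derivation:
Executing turtle program step by step:
Start: pos=(0,0), heading=0, pen down
REPEAT 4 [
  -- iteration 1/4 --
  PU: pen up
  FD 19: (0,0) -> (19,0) [heading=0, move]
  FD 17: (19,0) -> (36,0) [heading=0, move]
  -- iteration 2/4 --
  PU: pen up
  FD 19: (36,0) -> (55,0) [heading=0, move]
  FD 17: (55,0) -> (72,0) [heading=0, move]
  -- iteration 3/4 --
  PU: pen up
  FD 19: (72,0) -> (91,0) [heading=0, move]
  FD 17: (91,0) -> (108,0) [heading=0, move]
  -- iteration 4/4 --
  PU: pen up
  FD 19: (108,0) -> (127,0) [heading=0, move]
  FD 17: (127,0) -> (144,0) [heading=0, move]
]
Final: pos=(144,0), heading=0, 0 segment(s) drawn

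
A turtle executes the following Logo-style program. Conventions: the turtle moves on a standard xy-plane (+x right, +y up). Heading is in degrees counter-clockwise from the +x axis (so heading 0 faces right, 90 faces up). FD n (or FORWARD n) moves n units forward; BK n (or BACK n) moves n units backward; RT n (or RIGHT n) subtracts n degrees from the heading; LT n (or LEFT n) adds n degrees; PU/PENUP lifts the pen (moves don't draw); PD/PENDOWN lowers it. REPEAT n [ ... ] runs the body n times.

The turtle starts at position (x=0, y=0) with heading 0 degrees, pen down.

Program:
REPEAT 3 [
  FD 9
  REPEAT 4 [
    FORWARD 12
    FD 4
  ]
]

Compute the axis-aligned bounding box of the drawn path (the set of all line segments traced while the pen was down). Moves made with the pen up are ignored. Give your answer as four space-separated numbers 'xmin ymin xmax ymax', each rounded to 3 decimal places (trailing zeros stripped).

Answer: 0 0 219 0

Derivation:
Executing turtle program step by step:
Start: pos=(0,0), heading=0, pen down
REPEAT 3 [
  -- iteration 1/3 --
  FD 9: (0,0) -> (9,0) [heading=0, draw]
  REPEAT 4 [
    -- iteration 1/4 --
    FD 12: (9,0) -> (21,0) [heading=0, draw]
    FD 4: (21,0) -> (25,0) [heading=0, draw]
    -- iteration 2/4 --
    FD 12: (25,0) -> (37,0) [heading=0, draw]
    FD 4: (37,0) -> (41,0) [heading=0, draw]
    -- iteration 3/4 --
    FD 12: (41,0) -> (53,0) [heading=0, draw]
    FD 4: (53,0) -> (57,0) [heading=0, draw]
    -- iteration 4/4 --
    FD 12: (57,0) -> (69,0) [heading=0, draw]
    FD 4: (69,0) -> (73,0) [heading=0, draw]
  ]
  -- iteration 2/3 --
  FD 9: (73,0) -> (82,0) [heading=0, draw]
  REPEAT 4 [
    -- iteration 1/4 --
    FD 12: (82,0) -> (94,0) [heading=0, draw]
    FD 4: (94,0) -> (98,0) [heading=0, draw]
    -- iteration 2/4 --
    FD 12: (98,0) -> (110,0) [heading=0, draw]
    FD 4: (110,0) -> (114,0) [heading=0, draw]
    -- iteration 3/4 --
    FD 12: (114,0) -> (126,0) [heading=0, draw]
    FD 4: (126,0) -> (130,0) [heading=0, draw]
    -- iteration 4/4 --
    FD 12: (130,0) -> (142,0) [heading=0, draw]
    FD 4: (142,0) -> (146,0) [heading=0, draw]
  ]
  -- iteration 3/3 --
  FD 9: (146,0) -> (155,0) [heading=0, draw]
  REPEAT 4 [
    -- iteration 1/4 --
    FD 12: (155,0) -> (167,0) [heading=0, draw]
    FD 4: (167,0) -> (171,0) [heading=0, draw]
    -- iteration 2/4 --
    FD 12: (171,0) -> (183,0) [heading=0, draw]
    FD 4: (183,0) -> (187,0) [heading=0, draw]
    -- iteration 3/4 --
    FD 12: (187,0) -> (199,0) [heading=0, draw]
    FD 4: (199,0) -> (203,0) [heading=0, draw]
    -- iteration 4/4 --
    FD 12: (203,0) -> (215,0) [heading=0, draw]
    FD 4: (215,0) -> (219,0) [heading=0, draw]
  ]
]
Final: pos=(219,0), heading=0, 27 segment(s) drawn

Segment endpoints: x in {0, 9, 21, 25, 37, 41, 53, 57, 69, 73, 82, 94, 98, 110, 114, 126, 130, 142, 146, 155, 167, 171, 183, 187, 199, 203, 215, 219}, y in {0}
xmin=0, ymin=0, xmax=219, ymax=0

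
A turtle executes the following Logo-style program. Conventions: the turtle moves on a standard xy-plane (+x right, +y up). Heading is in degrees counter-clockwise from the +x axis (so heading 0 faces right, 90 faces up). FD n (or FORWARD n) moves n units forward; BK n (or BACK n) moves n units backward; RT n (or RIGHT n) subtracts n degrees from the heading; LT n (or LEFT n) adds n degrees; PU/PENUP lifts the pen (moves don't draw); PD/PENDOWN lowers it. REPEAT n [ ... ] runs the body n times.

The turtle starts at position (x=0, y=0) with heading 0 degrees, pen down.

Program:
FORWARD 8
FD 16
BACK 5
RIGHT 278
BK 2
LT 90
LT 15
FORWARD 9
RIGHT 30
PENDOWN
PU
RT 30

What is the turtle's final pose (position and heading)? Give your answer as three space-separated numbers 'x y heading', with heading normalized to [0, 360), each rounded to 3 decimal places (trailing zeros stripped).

Executing turtle program step by step:
Start: pos=(0,0), heading=0, pen down
FD 8: (0,0) -> (8,0) [heading=0, draw]
FD 16: (8,0) -> (24,0) [heading=0, draw]
BK 5: (24,0) -> (19,0) [heading=0, draw]
RT 278: heading 0 -> 82
BK 2: (19,0) -> (18.722,-1.981) [heading=82, draw]
LT 90: heading 82 -> 172
LT 15: heading 172 -> 187
FD 9: (18.722,-1.981) -> (9.789,-3.077) [heading=187, draw]
RT 30: heading 187 -> 157
PD: pen down
PU: pen up
RT 30: heading 157 -> 127
Final: pos=(9.789,-3.077), heading=127, 5 segment(s) drawn

Answer: 9.789 -3.077 127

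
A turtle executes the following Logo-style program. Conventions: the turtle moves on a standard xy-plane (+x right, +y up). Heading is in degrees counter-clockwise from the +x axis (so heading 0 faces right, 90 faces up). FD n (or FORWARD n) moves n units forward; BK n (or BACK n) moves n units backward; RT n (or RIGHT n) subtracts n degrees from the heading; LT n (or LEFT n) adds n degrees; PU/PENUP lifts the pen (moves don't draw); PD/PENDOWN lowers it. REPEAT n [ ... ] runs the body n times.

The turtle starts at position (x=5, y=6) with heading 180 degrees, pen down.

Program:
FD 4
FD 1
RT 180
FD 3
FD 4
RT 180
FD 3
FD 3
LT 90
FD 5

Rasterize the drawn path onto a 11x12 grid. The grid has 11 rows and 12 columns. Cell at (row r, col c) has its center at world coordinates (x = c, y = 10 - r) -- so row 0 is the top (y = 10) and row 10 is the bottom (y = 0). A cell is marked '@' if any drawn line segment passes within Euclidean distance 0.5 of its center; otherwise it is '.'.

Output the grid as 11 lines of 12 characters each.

Answer: ............
............
............
............
@@@@@@@@....
.@..........
.@..........
.@..........
.@..........
.@..........
............

Derivation:
Segment 0: (5,6) -> (1,6)
Segment 1: (1,6) -> (0,6)
Segment 2: (0,6) -> (3,6)
Segment 3: (3,6) -> (7,6)
Segment 4: (7,6) -> (4,6)
Segment 5: (4,6) -> (1,6)
Segment 6: (1,6) -> (1,1)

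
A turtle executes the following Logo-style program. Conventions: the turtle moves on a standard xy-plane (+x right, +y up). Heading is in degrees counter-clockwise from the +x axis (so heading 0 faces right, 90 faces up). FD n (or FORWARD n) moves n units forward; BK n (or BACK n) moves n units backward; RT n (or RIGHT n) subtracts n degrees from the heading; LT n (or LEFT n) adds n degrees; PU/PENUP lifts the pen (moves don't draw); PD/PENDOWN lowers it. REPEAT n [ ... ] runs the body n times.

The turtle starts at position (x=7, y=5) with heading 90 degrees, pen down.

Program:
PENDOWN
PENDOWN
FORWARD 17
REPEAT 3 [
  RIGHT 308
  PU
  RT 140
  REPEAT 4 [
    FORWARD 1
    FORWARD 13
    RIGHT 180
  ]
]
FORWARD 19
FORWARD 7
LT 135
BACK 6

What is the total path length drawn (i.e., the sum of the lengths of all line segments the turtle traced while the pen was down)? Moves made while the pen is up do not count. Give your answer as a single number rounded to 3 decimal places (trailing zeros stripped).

Answer: 17

Derivation:
Executing turtle program step by step:
Start: pos=(7,5), heading=90, pen down
PD: pen down
PD: pen down
FD 17: (7,5) -> (7,22) [heading=90, draw]
REPEAT 3 [
  -- iteration 1/3 --
  RT 308: heading 90 -> 142
  PU: pen up
  RT 140: heading 142 -> 2
  REPEAT 4 [
    -- iteration 1/4 --
    FD 1: (7,22) -> (7.999,22.035) [heading=2, move]
    FD 13: (7.999,22.035) -> (20.991,22.489) [heading=2, move]
    RT 180: heading 2 -> 182
    -- iteration 2/4 --
    FD 1: (20.991,22.489) -> (19.992,22.454) [heading=182, move]
    FD 13: (19.992,22.454) -> (7,22) [heading=182, move]
    RT 180: heading 182 -> 2
    -- iteration 3/4 --
    FD 1: (7,22) -> (7.999,22.035) [heading=2, move]
    FD 13: (7.999,22.035) -> (20.991,22.489) [heading=2, move]
    RT 180: heading 2 -> 182
    -- iteration 4/4 --
    FD 1: (20.991,22.489) -> (19.992,22.454) [heading=182, move]
    FD 13: (19.992,22.454) -> (7,22) [heading=182, move]
    RT 180: heading 182 -> 2
  ]
  -- iteration 2/3 --
  RT 308: heading 2 -> 54
  PU: pen up
  RT 140: heading 54 -> 274
  REPEAT 4 [
    -- iteration 1/4 --
    FD 1: (7,22) -> (7.07,21.002) [heading=274, move]
    FD 13: (7.07,21.002) -> (7.977,8.034) [heading=274, move]
    RT 180: heading 274 -> 94
    -- iteration 2/4 --
    FD 1: (7.977,8.034) -> (7.907,9.032) [heading=94, move]
    FD 13: (7.907,9.032) -> (7,22) [heading=94, move]
    RT 180: heading 94 -> 274
    -- iteration 3/4 --
    FD 1: (7,22) -> (7.07,21.002) [heading=274, move]
    FD 13: (7.07,21.002) -> (7.977,8.034) [heading=274, move]
    RT 180: heading 274 -> 94
    -- iteration 4/4 --
    FD 1: (7.977,8.034) -> (7.907,9.032) [heading=94, move]
    FD 13: (7.907,9.032) -> (7,22) [heading=94, move]
    RT 180: heading 94 -> 274
  ]
  -- iteration 3/3 --
  RT 308: heading 274 -> 326
  PU: pen up
  RT 140: heading 326 -> 186
  REPEAT 4 [
    -- iteration 1/4 --
    FD 1: (7,22) -> (6.005,21.895) [heading=186, move]
    FD 13: (6.005,21.895) -> (-6.923,20.537) [heading=186, move]
    RT 180: heading 186 -> 6
    -- iteration 2/4 --
    FD 1: (-6.923,20.537) -> (-5.929,20.641) [heading=6, move]
    FD 13: (-5.929,20.641) -> (7,22) [heading=6, move]
    RT 180: heading 6 -> 186
    -- iteration 3/4 --
    FD 1: (7,22) -> (6.005,21.895) [heading=186, move]
    FD 13: (6.005,21.895) -> (-6.923,20.537) [heading=186, move]
    RT 180: heading 186 -> 6
    -- iteration 4/4 --
    FD 1: (-6.923,20.537) -> (-5.929,20.641) [heading=6, move]
    FD 13: (-5.929,20.641) -> (7,22) [heading=6, move]
    RT 180: heading 6 -> 186
  ]
]
FD 19: (7,22) -> (-11.896,20.014) [heading=186, move]
FD 7: (-11.896,20.014) -> (-18.858,19.282) [heading=186, move]
LT 135: heading 186 -> 321
BK 6: (-18.858,19.282) -> (-23.52,23.058) [heading=321, move]
Final: pos=(-23.52,23.058), heading=321, 1 segment(s) drawn

Segment lengths:
  seg 1: (7,5) -> (7,22), length = 17
Total = 17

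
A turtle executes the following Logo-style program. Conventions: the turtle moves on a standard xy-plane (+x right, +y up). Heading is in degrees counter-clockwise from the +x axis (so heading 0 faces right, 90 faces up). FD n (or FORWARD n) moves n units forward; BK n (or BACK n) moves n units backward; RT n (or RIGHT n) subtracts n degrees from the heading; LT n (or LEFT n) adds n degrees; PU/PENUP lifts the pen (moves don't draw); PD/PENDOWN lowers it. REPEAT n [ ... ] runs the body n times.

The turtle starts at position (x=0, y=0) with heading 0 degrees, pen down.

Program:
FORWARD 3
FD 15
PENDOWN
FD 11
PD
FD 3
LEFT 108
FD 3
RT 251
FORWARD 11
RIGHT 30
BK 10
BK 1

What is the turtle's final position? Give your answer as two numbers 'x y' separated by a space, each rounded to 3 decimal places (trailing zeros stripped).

Answer: 33.206 -2.426

Derivation:
Executing turtle program step by step:
Start: pos=(0,0), heading=0, pen down
FD 3: (0,0) -> (3,0) [heading=0, draw]
FD 15: (3,0) -> (18,0) [heading=0, draw]
PD: pen down
FD 11: (18,0) -> (29,0) [heading=0, draw]
PD: pen down
FD 3: (29,0) -> (32,0) [heading=0, draw]
LT 108: heading 0 -> 108
FD 3: (32,0) -> (31.073,2.853) [heading=108, draw]
RT 251: heading 108 -> 217
FD 11: (31.073,2.853) -> (22.288,-3.767) [heading=217, draw]
RT 30: heading 217 -> 187
BK 10: (22.288,-3.767) -> (32.213,-2.548) [heading=187, draw]
BK 1: (32.213,-2.548) -> (33.206,-2.426) [heading=187, draw]
Final: pos=(33.206,-2.426), heading=187, 8 segment(s) drawn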